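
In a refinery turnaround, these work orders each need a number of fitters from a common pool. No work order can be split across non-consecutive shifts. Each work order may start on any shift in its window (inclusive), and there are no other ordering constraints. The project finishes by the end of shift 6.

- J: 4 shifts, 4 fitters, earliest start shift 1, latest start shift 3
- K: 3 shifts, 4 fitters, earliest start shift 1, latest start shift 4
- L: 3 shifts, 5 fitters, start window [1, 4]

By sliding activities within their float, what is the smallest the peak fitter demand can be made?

9

Early-start (J@1, K@1, L@1) gives peak 13: s1:13  s2:13  s3:13  s4:4  s5:0  s6:0.
Shift L→4.
Schedule J@1, K@1, L@4: s1:8  s2:8  s3:8  s4:9  s5:5  s6:5 — peak 9.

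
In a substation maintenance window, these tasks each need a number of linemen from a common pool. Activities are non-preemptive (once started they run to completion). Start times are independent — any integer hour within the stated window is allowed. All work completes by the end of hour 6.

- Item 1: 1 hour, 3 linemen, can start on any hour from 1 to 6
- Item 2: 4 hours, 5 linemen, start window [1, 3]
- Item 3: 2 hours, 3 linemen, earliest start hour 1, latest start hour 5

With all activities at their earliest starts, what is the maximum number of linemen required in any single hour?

11

Early-start schedule: Item 1@1, Item 2@1, Item 3@1.
Load per hour: hour 1: 11, hour 2: 8, hour 3: 5, hour 4: 5, hour 5: 0, hour 6: 0.
Peak is 11.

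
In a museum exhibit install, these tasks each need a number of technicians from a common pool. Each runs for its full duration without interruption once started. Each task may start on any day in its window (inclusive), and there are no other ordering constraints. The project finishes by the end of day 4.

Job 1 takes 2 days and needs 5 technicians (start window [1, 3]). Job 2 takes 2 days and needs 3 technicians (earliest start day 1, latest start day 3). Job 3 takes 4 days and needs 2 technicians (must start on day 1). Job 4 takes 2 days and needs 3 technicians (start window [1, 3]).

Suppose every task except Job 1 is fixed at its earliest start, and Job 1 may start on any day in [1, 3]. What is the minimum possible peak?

8

Job 1@1: d1:13  d2:13  d3:2  d4:2 → peak 13
Job 1@2: d1:8  d2:13  d3:7  d4:2 → peak 13
Job 1@3: d1:8  d2:8  d3:7  d4:7 → peak 8
Best is Job 1@3, peak 8.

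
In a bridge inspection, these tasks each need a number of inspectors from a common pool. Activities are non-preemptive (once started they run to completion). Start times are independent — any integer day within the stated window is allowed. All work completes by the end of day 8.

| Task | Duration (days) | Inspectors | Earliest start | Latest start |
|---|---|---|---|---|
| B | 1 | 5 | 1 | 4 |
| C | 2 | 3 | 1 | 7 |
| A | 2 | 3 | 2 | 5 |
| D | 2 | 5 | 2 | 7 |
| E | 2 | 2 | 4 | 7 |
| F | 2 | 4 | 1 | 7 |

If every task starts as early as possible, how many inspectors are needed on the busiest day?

Early-start schedule: B@1, C@1, A@2, D@2, E@4, F@1.
Load per day: day 1: 12, day 2: 15, day 3: 8, day 4: 2, day 5: 2, day 6: 0, day 7: 0, day 8: 0.
Peak is 15.

15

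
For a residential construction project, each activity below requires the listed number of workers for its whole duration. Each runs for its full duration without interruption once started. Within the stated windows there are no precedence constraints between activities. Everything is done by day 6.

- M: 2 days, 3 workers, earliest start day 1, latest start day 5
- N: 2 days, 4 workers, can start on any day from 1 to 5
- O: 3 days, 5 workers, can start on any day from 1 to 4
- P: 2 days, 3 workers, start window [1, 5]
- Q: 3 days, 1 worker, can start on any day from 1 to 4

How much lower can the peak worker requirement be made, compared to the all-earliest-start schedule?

Early-start peak: d1:16  d2:16  d3:6  d4:0  d5:0  d6:0 ⇒ 16.
Leveled (M@1, N@1, O@3, P@4, Q@1): d1:8  d2:8  d3:6  d4:8  d5:8  d6:0 ⇒ 8.
Reduction 16 − 8 = 8.

8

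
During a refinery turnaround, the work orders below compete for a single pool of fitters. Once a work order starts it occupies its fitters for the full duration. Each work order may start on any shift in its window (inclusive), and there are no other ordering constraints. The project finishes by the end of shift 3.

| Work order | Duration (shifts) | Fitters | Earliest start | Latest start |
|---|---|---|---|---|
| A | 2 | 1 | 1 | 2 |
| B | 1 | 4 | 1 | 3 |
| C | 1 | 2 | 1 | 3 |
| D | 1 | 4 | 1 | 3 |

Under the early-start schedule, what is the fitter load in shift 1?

At early start, shift 1 has: A, B, C, D.
Demand: 1 + 4 + 2 + 4 = 11.

11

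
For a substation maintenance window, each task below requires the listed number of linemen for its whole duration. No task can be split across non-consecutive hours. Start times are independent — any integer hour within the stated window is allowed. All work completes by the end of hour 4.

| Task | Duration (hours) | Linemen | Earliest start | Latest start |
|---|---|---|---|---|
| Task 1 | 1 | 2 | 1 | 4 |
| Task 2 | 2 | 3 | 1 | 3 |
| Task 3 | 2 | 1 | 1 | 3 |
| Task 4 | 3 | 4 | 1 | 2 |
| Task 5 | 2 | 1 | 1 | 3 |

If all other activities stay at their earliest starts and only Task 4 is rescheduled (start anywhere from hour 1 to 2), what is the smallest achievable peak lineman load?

Task 4@1: h1:11  h2:9  h3:4  h4:0 → peak 11
Task 4@2: h1:7  h2:9  h3:4  h4:4 → peak 9
Best is Task 4@2, peak 9.

9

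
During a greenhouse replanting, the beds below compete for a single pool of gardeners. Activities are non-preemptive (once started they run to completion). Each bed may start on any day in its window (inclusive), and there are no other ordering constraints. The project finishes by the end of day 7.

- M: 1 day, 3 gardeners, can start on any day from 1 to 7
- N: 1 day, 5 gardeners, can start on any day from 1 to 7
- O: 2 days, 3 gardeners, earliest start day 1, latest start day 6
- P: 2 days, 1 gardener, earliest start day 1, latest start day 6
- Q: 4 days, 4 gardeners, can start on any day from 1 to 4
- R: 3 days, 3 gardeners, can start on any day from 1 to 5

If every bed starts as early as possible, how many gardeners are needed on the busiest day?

Early-start schedule: M@1, N@1, O@1, P@1, Q@1, R@1.
Load per day: day 1: 19, day 2: 11, day 3: 7, day 4: 4, day 5: 0, day 6: 0, day 7: 0.
Peak is 19.

19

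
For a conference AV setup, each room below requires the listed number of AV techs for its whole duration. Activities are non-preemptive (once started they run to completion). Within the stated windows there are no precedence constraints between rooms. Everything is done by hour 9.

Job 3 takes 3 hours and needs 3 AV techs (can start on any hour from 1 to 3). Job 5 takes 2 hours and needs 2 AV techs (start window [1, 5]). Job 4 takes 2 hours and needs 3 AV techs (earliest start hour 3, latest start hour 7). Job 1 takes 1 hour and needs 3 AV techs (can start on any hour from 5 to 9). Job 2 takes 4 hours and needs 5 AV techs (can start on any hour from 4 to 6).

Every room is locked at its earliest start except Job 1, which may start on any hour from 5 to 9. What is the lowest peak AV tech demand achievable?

8

Job 1@5: h1:5  h2:5  h3:6  h4:8  h5:8  h6:5  h7:5  h8:0  h9:0 → peak 8
Job 1@6: h1:5  h2:5  h3:6  h4:8  h5:5  h6:8  h7:5  h8:0  h9:0 → peak 8
Job 1@7: h1:5  h2:5  h3:6  h4:8  h5:5  h6:5  h7:8  h8:0  h9:0 → peak 8
Job 1@8: h1:5  h2:5  h3:6  h4:8  h5:5  h6:5  h7:5  h8:3  h9:0 → peak 8
Job 1@9: h1:5  h2:5  h3:6  h4:8  h5:5  h6:5  h7:5  h8:0  h9:3 → peak 8
Best is Job 1@5, peak 8.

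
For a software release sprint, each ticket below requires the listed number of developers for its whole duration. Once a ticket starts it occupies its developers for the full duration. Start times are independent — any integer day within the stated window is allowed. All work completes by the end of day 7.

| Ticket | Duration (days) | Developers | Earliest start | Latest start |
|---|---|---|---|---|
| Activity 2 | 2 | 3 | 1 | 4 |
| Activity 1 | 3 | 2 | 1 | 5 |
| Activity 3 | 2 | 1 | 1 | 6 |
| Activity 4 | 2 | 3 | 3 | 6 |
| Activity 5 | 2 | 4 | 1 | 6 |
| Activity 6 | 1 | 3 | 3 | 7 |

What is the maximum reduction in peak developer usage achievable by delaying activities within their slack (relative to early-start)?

Early-start peak: d1:10  d2:10  d3:8  d4:3  d5:0  d6:0  d7:0 ⇒ 10.
Leveled (Activity 2@1, Activity 1@1, Activity 3@4, Activity 4@3, Activity 5@5, Activity 6@7): d1:5  d2:5  d3:5  d4:4  d5:5  d6:4  d7:3 ⇒ 5.
Reduction 10 − 5 = 5.

5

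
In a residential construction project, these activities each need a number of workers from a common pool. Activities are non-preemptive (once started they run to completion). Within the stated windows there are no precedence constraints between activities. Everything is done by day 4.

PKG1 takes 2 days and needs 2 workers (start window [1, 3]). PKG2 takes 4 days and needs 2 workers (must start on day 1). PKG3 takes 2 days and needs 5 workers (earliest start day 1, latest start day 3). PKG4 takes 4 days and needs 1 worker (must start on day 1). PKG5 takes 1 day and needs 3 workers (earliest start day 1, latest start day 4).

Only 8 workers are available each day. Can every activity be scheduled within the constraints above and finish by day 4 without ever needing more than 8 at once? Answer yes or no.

yes

Schedule PKG1@1, PKG2@1, PKG3@3, PKG4@1, PKG5@1: d1:8  d2:5  d3:8  d4:8 — peak 8 ≤ 8.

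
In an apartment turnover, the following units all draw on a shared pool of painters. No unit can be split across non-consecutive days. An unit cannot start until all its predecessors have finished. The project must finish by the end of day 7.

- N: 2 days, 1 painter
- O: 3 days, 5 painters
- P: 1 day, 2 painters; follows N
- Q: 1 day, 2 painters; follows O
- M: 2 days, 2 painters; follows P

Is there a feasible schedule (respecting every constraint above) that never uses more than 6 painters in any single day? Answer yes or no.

Schedule N@1, O@1, P@4, Q@4, M@5: d1:6  d2:6  d3:5  d4:4  d5:2  d6:2  d7:0 — peak 6 ≤ 6.

yes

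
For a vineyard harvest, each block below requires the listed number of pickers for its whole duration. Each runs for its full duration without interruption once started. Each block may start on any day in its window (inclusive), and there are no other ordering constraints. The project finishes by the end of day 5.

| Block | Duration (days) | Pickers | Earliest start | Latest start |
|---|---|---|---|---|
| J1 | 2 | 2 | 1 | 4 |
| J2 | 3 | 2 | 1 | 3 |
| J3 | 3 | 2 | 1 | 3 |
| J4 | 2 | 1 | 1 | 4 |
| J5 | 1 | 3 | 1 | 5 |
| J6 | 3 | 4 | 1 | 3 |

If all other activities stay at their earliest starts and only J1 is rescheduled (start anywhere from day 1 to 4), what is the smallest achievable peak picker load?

12

J1@1: d1:14  d2:11  d3:8  d4:0  d5:0 → peak 14
J1@2: d1:12  d2:11  d3:10  d4:0  d5:0 → peak 12
J1@3: d1:12  d2:9  d3:10  d4:2  d5:0 → peak 12
J1@4: d1:12  d2:9  d3:8  d4:2  d5:2 → peak 12
Best is J1@2, peak 12.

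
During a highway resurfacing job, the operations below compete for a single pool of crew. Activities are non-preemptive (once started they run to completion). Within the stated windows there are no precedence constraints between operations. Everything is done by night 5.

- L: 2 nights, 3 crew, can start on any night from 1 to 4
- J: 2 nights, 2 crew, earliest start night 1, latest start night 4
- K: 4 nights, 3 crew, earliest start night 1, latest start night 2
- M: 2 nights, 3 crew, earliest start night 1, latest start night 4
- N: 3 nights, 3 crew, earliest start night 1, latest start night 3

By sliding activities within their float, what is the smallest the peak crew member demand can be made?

9

Early-start (L@1, J@1, K@1, M@1, N@1) gives peak 14: n1:14  n2:14  n3:6  n4:3  n5:0.
Shift M→3, N→3.
Schedule L@1, J@1, K@1, M@3, N@3: n1:8  n2:8  n3:9  n4:9  n5:3 — peak 9.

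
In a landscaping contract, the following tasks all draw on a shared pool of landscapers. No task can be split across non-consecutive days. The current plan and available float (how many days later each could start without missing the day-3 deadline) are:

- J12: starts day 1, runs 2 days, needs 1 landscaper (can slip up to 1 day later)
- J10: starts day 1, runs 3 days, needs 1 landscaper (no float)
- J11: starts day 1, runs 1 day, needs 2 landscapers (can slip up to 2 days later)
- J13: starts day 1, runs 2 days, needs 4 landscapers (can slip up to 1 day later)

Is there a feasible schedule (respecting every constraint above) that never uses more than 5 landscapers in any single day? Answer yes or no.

The minimum achievable peak is 6; 5 < 6, so no feasible schedule stays within the cap.

no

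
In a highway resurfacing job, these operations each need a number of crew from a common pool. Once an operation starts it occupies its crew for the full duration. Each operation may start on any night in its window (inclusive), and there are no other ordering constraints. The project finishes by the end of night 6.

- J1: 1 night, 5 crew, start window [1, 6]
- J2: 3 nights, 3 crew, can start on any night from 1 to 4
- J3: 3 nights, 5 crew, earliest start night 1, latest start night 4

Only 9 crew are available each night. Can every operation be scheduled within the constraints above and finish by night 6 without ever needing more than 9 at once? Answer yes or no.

Schedule J1@1, J2@1, J3@2: n1:8  n2:8  n3:8  n4:5  n5:0  n6:0 — peak 8 ≤ 9.

yes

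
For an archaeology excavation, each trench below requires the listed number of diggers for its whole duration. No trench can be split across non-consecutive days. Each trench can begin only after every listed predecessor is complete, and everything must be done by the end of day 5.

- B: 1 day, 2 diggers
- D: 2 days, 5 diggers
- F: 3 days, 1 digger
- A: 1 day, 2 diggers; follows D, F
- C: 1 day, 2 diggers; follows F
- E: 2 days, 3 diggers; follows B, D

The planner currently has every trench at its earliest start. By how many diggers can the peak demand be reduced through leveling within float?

2

Early-start peak: d1:8  d2:6  d3:4  d4:7  d5:0 ⇒ 8.
Leveled (B@1, D@2, F@1, A@4, C@5, E@4): d1:3  d2:6  d3:6  d4:5  d5:5 ⇒ 6.
Reduction 8 − 6 = 2.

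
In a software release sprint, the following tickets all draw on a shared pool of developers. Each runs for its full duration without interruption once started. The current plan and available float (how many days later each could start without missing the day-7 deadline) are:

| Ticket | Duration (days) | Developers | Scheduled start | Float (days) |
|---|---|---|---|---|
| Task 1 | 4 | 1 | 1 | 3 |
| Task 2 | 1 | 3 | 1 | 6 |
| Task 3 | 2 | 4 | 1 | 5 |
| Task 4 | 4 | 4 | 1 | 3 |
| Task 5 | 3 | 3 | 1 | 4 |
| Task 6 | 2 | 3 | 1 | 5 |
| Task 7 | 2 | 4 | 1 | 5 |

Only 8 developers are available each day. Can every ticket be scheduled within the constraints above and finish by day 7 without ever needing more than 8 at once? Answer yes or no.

Schedule Task 1@1, Task 2@1, Task 3@1, Task 4@4, Task 5@3, Task 6@2, Task 7@6: d1:8  d2:8  d3:7  d4:8  d5:7  d6:8  d7:8 — peak 8 ≤ 8.

yes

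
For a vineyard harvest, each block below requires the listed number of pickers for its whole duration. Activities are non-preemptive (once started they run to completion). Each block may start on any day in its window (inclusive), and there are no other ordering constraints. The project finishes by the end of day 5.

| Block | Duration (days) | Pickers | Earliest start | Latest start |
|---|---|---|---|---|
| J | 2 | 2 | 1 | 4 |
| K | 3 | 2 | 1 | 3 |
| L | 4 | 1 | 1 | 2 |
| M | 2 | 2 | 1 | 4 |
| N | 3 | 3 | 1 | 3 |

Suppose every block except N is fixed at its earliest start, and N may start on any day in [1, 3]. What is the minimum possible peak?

7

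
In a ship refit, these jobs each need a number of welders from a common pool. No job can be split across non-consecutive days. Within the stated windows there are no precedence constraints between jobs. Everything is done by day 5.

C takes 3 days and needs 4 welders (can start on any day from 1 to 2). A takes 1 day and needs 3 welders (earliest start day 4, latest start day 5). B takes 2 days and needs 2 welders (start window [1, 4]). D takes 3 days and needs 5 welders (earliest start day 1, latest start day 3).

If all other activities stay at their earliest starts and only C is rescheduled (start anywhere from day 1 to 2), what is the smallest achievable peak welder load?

C@1: d1:11  d2:11  d3:9  d4:3  d5:0 → peak 11
C@2: d1:7  d2:11  d3:9  d4:7  d5:0 → peak 11
Best is C@1, peak 11.

11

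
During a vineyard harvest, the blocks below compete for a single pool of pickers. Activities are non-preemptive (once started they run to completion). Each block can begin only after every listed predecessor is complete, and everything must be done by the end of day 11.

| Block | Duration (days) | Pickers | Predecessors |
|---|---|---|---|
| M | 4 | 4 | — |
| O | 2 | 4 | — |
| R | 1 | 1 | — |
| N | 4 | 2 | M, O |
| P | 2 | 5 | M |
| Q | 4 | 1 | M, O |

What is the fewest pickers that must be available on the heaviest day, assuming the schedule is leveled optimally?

8

Early-start (M@1, O@1, R@1, N@5, P@5, Q@5) gives peak 9: d1:9  d2:8  d3:4  d4:4  d5:8  d6:8  d7:3  d8:3  d9:0  d10:0  d11:0.
Shift R→3.
Schedule M@1, O@1, R@3, N@5, P@5, Q@5: d1:8  d2:8  d3:5  d4:4  d5:8  d6:8  d7:3  d8:3  d9:0  d10:0  d11:0 — peak 8.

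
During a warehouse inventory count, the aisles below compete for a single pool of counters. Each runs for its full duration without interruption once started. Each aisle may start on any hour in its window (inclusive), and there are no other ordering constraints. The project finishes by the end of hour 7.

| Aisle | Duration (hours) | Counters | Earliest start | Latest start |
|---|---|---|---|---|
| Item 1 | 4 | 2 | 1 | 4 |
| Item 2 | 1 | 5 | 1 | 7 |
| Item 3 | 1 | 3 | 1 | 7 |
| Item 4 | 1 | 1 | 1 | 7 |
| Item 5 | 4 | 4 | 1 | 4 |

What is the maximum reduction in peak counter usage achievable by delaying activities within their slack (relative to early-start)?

9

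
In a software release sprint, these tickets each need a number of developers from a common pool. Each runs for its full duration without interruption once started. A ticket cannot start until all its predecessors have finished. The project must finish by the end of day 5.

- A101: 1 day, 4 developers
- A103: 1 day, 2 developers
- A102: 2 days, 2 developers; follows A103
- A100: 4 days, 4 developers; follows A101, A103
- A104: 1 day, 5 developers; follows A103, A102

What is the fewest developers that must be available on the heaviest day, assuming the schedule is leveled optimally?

9

Schedule A101@1, A103@1, A102@2, A100@2, A104@4: d1:6  d2:6  d3:6  d4:9  d5:4 — peak 9.
No arrangement of the 3 feasible schedules does better.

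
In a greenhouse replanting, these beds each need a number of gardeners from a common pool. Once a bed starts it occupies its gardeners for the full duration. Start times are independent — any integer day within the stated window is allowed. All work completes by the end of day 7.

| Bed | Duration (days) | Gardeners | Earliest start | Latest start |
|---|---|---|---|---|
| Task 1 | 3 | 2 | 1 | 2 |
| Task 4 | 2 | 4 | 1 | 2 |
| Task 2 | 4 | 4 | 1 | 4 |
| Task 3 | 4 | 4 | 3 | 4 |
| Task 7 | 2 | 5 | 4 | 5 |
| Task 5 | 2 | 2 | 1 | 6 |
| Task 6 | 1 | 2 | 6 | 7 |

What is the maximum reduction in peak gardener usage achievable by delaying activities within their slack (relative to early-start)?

3

Early-start peak: d1:12  d2:12  d3:10  d4:13  d5:9  d6:6  d7:0 ⇒ 13.
Leveled (Task 1@1, Task 4@1, Task 2@1, Task 3@4, Task 7@5, Task 5@3, Task 6@7): d1:10  d2:10  d3:8  d4:10  d5:9  d6:9  d7:6 ⇒ 10.
Reduction 13 − 10 = 3.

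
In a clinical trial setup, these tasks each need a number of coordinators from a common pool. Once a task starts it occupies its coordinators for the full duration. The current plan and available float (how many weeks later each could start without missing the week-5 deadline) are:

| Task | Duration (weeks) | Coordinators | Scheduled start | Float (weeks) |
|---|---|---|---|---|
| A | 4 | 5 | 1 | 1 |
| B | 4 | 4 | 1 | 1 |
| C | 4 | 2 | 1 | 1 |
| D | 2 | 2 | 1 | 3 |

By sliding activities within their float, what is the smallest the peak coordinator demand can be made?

Schedule A@1, B@1, C@1, D@1: w1:13  w2:13  w3:11  w4:11  w5:0 — peak 13.

13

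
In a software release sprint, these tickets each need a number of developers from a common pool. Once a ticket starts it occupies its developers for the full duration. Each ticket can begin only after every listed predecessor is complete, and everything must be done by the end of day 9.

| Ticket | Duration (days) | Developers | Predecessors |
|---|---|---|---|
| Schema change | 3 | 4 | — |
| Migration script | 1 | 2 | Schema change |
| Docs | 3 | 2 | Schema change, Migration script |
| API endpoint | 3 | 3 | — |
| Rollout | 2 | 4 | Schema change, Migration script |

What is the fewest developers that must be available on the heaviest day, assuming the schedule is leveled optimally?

Early-start (Schema change@1, Migration script@4, Docs@5, API endpoint@1, Rollout@5) gives peak 7: d1:7  d2:7  d3:7  d4:2  d5:6  d6:6  d7:2  d8:0  d9:0.
Shift API endpoint→4, Rollout→8.
Schedule Schema change@1, Migration script@4, Docs@5, API endpoint@4, Rollout@8: d1:4  d2:4  d3:4  d4:5  d5:5  d6:5  d7:2  d8:4  d9:4 — peak 5.
Total developer-days = 37 over 9 days ⇒ peak ≥ ⌈37/9⌉ = 5, so 5 is optimal.

5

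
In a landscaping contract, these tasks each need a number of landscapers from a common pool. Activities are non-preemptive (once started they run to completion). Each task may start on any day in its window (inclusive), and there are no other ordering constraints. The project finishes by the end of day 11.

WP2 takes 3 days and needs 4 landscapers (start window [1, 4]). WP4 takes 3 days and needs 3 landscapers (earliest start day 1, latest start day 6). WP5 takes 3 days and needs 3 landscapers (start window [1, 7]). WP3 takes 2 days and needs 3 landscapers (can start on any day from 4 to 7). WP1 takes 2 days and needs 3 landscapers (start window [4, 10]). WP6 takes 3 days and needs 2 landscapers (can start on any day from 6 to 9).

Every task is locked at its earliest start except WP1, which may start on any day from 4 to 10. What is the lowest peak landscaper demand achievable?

10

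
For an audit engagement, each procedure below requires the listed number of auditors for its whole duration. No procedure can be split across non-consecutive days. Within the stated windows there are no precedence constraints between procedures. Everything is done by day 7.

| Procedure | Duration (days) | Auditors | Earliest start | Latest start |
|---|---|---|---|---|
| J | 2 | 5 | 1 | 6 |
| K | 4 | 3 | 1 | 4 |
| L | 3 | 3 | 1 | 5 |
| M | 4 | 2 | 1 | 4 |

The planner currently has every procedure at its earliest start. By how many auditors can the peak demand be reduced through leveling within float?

Early-start peak: d1:13  d2:13  d3:8  d4:5  d5:0  d6:0  d7:0 ⇒ 13.
Leveled (J@1, K@3, L@5, M@1): d1:7  d2:7  d3:5  d4:5  d5:6  d6:6  d7:3 ⇒ 7.
Reduction 13 − 7 = 6.

6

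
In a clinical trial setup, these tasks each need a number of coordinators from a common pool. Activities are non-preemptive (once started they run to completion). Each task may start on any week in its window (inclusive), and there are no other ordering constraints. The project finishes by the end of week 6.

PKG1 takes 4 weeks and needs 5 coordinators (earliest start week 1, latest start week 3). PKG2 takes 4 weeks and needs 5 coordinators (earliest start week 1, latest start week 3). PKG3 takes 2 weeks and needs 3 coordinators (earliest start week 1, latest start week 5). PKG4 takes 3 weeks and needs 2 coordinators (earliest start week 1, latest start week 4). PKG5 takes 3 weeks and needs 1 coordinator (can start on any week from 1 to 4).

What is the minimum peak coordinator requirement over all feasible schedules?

12

Early-start (PKG1@1, PKG2@1, PKG3@1, PKG4@1, PKG5@1) gives peak 16: w1:16  w2:16  w3:13  w4:10  w5:0  w6:0.
Shift PKG3→5, PKG5→4.
Schedule PKG1@1, PKG2@1, PKG3@5, PKG4@1, PKG5@4: w1:12  w2:12  w3:12  w4:11  w5:4  w6:4 — peak 12.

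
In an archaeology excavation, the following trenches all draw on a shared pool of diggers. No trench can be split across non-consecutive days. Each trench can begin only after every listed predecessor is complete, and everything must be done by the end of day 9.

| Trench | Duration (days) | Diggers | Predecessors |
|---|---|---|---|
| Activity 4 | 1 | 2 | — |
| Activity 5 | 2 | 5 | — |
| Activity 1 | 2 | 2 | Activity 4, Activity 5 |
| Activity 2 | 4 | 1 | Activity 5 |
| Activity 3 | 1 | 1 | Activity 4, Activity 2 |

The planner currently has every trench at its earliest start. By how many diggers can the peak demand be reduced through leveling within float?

2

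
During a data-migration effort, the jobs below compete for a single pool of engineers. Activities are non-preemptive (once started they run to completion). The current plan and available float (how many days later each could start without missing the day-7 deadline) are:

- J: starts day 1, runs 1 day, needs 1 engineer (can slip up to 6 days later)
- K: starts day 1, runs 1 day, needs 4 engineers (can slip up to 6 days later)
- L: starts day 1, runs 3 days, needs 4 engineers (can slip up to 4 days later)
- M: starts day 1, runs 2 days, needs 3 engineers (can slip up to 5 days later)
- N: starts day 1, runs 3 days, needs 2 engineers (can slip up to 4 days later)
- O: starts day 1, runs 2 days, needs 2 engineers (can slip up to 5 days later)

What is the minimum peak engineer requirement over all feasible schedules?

6

Early-start (J@1, K@1, L@1, M@1, N@1, O@1) gives peak 16: d1:16  d2:11  d3:6  d4:0  d5:0  d6:0  d7:0.
Shift L→2, M→5, N→2, O→5.
Schedule J@1, K@1, L@2, M@5, N@2, O@5: d1:5  d2:6  d3:6  d4:6  d5:5  d6:5  d7:0 — peak 6.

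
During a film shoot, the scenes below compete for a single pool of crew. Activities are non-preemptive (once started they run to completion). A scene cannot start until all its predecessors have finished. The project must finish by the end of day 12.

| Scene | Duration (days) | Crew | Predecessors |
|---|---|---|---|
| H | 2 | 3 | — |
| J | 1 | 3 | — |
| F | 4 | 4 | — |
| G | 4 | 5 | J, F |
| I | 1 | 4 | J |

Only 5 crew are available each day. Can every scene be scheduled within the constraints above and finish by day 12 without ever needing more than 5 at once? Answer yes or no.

yes

Schedule H@1, J@3, F@4, G@8, I@12: d1:3  d2:3  d3:3  d4:4  d5:4  d6:4  d7:4  d8:5  d9:5  d10:5  d11:5  d12:4 — peak 5 ≤ 5.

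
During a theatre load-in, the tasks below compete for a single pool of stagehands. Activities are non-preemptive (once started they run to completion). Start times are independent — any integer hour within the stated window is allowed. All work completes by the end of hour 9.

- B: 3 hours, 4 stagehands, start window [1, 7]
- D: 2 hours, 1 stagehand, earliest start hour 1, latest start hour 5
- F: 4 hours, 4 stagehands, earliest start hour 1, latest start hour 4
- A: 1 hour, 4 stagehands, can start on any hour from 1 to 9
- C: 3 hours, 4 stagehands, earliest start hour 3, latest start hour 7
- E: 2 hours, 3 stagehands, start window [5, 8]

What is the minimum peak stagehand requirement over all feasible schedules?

Early-start (B@1, D@1, F@1, A@1, C@3, E@5) gives peak 13: h1:13  h2:9  h3:12  h4:8  h5:7  h6:3  h7:0  h8:0  h9:0.
Shift F→3, A→4, C→5, E→7.
Schedule B@1, D@1, F@3, A@4, C@5, E@7: h1:5  h2:5  h3:8  h4:8  h5:8  h6:8  h7:7  h8:3  h9:0 — peak 8.

8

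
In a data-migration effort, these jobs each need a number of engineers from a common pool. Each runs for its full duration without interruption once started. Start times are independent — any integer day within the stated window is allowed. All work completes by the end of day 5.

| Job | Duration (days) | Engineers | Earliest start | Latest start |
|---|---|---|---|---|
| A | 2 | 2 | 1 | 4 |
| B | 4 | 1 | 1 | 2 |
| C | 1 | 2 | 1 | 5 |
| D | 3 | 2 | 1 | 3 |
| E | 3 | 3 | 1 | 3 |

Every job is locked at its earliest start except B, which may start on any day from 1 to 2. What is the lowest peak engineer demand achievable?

9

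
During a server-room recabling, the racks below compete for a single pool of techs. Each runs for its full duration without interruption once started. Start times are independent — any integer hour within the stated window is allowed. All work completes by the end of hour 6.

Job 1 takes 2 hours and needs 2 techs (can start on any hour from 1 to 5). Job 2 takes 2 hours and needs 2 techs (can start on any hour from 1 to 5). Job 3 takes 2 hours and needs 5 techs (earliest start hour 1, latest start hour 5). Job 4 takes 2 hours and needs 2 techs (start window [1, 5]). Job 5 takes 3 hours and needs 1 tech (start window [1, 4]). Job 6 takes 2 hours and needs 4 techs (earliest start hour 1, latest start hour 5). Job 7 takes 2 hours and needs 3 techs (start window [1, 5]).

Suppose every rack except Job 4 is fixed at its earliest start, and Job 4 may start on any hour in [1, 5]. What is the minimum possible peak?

Job 4@1: h1:19  h2:19  h3:1  h4:0  h5:0  h6:0 → peak 19
Job 4@2: h1:17  h2:19  h3:3  h4:0  h5:0  h6:0 → peak 19
Job 4@3: h1:17  h2:17  h3:3  h4:2  h5:0  h6:0 → peak 17
Job 4@4: h1:17  h2:17  h3:1  h4:2  h5:2  h6:0 → peak 17
Job 4@5: h1:17  h2:17  h3:1  h4:0  h5:2  h6:2 → peak 17
Best is Job 4@3, peak 17.

17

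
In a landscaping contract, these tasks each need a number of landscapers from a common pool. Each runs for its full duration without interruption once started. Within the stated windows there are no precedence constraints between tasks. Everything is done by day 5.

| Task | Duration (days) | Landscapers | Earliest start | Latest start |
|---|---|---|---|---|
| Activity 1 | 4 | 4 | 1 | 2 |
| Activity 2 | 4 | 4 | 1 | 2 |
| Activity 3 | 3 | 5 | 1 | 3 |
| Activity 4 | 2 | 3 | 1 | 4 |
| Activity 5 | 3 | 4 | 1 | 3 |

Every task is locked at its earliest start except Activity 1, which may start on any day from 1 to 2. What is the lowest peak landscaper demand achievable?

20

Activity 1@1: d1:20  d2:20  d3:17  d4:8  d5:0 → peak 20
Activity 1@2: d1:16  d2:20  d3:17  d4:8  d5:4 → peak 20
Best is Activity 1@1, peak 20.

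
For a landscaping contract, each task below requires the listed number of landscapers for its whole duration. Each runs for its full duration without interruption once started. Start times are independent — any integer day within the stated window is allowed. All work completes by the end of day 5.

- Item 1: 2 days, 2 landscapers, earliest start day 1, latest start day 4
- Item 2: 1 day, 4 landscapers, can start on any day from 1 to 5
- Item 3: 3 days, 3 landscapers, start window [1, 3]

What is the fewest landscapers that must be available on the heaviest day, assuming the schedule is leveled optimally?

Early-start (Item 1@1, Item 2@1, Item 3@1) gives peak 9: d1:9  d2:5  d3:3  d4:0  d5:0.
Shift Item 2→4.
Schedule Item 1@1, Item 2@4, Item 3@1: d1:5  d2:5  d3:3  d4:4  d5:0 — peak 5.

5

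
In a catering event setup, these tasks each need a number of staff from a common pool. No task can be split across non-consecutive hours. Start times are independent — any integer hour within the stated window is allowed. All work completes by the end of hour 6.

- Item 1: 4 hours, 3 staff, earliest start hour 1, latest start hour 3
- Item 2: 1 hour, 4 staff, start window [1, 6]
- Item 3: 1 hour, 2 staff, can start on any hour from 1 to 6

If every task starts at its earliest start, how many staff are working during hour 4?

3

At early start, hour 4 has: Item 1.
Demand: 3 = 3.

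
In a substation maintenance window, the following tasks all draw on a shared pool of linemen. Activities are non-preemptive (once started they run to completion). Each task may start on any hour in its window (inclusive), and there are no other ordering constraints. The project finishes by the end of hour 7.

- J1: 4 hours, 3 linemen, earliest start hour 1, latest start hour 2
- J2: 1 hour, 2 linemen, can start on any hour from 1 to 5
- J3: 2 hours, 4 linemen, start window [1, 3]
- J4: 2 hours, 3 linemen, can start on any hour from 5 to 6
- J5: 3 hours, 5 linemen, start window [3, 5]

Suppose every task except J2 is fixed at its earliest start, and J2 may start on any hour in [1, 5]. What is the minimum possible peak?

J2@1: h1:9  h2:7  h3:8  h4:8  h5:8  h6:3  h7:0 → peak 9
J2@2: h1:7  h2:9  h3:8  h4:8  h5:8  h6:3  h7:0 → peak 9
J2@3: h1:7  h2:7  h3:10  h4:8  h5:8  h6:3  h7:0 → peak 10
J2@4: h1:7  h2:7  h3:8  h4:10  h5:8  h6:3  h7:0 → peak 10
J2@5: h1:7  h2:7  h3:8  h4:8  h5:10  h6:3  h7:0 → peak 10
Best is J2@1, peak 9.

9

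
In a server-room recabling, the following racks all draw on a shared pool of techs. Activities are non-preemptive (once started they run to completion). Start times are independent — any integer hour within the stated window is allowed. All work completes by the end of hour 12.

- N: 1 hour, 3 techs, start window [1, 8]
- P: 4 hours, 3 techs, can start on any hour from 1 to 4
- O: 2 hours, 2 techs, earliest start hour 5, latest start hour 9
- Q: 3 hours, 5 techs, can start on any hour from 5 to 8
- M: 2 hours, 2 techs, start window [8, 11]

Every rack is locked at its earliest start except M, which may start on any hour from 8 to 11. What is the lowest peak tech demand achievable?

7

M@8: h1:6  h2:3  h3:3  h4:3  h5:7  h6:7  h7:5  h8:2  h9:2  h10:0  h11:0  h12:0 → peak 7
M@9: h1:6  h2:3  h3:3  h4:3  h5:7  h6:7  h7:5  h8:0  h9:2  h10:2  h11:0  h12:0 → peak 7
M@10: h1:6  h2:3  h3:3  h4:3  h5:7  h6:7  h7:5  h8:0  h9:0  h10:2  h11:2  h12:0 → peak 7
M@11: h1:6  h2:3  h3:3  h4:3  h5:7  h6:7  h7:5  h8:0  h9:0  h10:0  h11:2  h12:2 → peak 7
Best is M@8, peak 7.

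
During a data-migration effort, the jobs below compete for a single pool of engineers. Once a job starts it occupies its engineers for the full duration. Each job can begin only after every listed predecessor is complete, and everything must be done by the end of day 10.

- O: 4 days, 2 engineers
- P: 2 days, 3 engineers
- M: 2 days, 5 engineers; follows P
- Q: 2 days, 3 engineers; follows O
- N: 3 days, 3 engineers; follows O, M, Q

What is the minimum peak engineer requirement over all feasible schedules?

7

Schedule O@1, P@1, M@3, Q@5, N@7: d1:5  d2:5  d3:7  d4:7  d5:3  d6:3  d7:3  d8:3  d9:3  d10:0 — peak 7.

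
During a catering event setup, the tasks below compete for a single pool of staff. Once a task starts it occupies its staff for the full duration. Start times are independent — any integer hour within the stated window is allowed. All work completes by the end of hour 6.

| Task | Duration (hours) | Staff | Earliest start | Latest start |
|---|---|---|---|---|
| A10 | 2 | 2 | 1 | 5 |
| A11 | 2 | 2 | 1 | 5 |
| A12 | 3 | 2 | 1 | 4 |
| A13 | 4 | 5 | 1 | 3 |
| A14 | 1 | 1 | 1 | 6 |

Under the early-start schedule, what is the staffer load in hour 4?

5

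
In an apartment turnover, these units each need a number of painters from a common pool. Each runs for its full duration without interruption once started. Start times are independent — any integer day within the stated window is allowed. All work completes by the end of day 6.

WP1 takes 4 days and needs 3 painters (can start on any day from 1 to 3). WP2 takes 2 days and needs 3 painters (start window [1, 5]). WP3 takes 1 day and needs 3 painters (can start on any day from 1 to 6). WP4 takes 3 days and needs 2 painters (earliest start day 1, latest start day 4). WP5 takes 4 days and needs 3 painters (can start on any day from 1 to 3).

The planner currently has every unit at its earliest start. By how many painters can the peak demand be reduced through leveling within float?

6

Early-start peak: d1:14  d2:11  d3:8  d4:6  d5:0  d6:0 ⇒ 14.
Leveled (WP1@1, WP2@1, WP3@5, WP4@1, WP5@3): d1:8  d2:8  d3:8  d4:6  d5:6  d6:3 ⇒ 8.
Reduction 14 − 8 = 6.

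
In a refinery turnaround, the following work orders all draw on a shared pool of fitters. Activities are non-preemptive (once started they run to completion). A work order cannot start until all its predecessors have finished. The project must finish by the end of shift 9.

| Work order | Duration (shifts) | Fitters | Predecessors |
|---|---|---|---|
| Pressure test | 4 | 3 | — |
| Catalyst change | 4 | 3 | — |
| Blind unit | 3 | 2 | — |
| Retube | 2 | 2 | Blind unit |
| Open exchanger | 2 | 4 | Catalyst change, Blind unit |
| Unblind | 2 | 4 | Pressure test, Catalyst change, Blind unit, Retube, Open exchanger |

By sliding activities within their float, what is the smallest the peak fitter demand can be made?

Schedule Pressure test@1, Catalyst change@1, Blind unit@1, Retube@4, Open exchanger@5, Unblind@7: s1:8  s2:8  s3:8  s4:8  s5:6  s6:4  s7:4  s8:4  s9:0 — peak 8.

8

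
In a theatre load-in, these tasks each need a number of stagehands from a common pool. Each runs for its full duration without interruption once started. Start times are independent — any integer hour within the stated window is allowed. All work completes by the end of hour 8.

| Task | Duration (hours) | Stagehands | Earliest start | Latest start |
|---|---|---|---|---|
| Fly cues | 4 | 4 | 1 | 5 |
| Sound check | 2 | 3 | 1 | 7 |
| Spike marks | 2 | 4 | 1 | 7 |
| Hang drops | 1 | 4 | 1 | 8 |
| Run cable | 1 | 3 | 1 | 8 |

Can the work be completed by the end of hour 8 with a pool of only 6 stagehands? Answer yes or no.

The minimum achievable peak is 7; 6 < 7, so no feasible schedule stays within the cap.

no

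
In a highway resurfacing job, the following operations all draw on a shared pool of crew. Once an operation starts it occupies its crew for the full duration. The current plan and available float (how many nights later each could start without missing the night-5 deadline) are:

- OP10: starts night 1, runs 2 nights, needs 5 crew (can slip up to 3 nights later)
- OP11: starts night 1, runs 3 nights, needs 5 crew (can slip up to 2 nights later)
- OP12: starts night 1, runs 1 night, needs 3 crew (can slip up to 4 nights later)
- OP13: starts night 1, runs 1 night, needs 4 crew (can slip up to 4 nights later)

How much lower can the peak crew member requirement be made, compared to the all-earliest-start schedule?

8

Early-start peak: n1:17  n2:10  n3:5  n4:0  n5:0 ⇒ 17.
Leveled (OP10@1, OP11@3, OP12@1, OP13@2): n1:8  n2:9  n3:5  n4:5  n5:5 ⇒ 9.
Reduction 17 − 9 = 8.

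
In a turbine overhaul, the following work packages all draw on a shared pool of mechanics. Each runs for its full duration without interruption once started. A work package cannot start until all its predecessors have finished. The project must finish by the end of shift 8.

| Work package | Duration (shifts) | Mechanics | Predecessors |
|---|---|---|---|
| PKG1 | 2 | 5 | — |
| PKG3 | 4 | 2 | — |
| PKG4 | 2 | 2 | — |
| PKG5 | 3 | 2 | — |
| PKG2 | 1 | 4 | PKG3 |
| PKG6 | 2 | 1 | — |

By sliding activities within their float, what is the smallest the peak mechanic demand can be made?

Early-start (PKG1@1, PKG3@1, PKG4@1, PKG5@1, PKG2@5, PKG6@1) gives peak 12: s1:12  s2:12  s3:4  s4:2  s5:4  s6:0  s7:0  s8:0.
Shift PKG3→3, PKG4→3, PKG5→5, PKG2→8, PKG6→3.
Schedule PKG1@1, PKG3@3, PKG4@3, PKG5@5, PKG2@8, PKG6@3: s1:5  s2:5  s3:5  s4:5  s5:4  s6:4  s7:2  s8:4 — peak 5.
Total mechanic-shifts = 34 over 8 shifts ⇒ peak ≥ ⌈34/8⌉ = 5, so 5 is optimal.

5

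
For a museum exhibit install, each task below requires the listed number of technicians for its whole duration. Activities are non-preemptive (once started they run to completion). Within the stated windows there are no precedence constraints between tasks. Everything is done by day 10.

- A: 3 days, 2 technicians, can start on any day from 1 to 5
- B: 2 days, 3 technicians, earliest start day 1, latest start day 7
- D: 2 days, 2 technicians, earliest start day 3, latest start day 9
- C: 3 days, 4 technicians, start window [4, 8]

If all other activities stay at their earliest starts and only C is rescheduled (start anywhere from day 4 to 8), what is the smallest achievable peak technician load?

C@4: d1:5  d2:5  d3:4  d4:6  d5:4  d6:4  d7:0  d8:0  d9:0  d10:0 → peak 6
C@5: d1:5  d2:5  d3:4  d4:2  d5:4  d6:4  d7:4  d8:0  d9:0  d10:0 → peak 5
C@6: d1:5  d2:5  d3:4  d4:2  d5:0  d6:4  d7:4  d8:4  d9:0  d10:0 → peak 5
C@7: d1:5  d2:5  d3:4  d4:2  d5:0  d6:0  d7:4  d8:4  d9:4  d10:0 → peak 5
C@8: d1:5  d2:5  d3:4  d4:2  d5:0  d6:0  d7:0  d8:4  d9:4  d10:4 → peak 5
Best is C@5, peak 5.

5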